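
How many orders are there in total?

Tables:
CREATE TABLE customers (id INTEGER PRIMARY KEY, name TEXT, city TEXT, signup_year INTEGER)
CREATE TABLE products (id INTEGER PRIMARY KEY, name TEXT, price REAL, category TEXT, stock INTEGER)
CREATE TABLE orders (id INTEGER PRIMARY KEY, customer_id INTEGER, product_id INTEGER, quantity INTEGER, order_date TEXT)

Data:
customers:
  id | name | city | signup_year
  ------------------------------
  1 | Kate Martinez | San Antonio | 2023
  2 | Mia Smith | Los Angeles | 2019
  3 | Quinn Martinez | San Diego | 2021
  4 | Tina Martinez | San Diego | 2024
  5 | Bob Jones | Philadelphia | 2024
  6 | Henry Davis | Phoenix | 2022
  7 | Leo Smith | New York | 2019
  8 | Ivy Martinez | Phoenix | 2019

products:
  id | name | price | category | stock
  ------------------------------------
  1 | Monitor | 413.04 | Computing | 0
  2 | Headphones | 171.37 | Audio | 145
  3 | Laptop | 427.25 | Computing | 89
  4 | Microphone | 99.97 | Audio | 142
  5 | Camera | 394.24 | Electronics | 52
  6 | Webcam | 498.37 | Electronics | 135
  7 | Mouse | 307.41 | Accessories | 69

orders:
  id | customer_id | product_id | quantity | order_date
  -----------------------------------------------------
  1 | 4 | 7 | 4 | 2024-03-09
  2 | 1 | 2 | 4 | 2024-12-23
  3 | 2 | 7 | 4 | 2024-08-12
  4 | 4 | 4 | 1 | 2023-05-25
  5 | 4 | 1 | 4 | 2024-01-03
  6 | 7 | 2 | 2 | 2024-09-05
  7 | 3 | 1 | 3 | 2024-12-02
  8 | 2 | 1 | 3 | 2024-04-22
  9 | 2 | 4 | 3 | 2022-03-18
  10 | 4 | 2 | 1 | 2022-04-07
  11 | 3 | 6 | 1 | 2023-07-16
SELECT COUNT(*) FROM orders

Execution result:
11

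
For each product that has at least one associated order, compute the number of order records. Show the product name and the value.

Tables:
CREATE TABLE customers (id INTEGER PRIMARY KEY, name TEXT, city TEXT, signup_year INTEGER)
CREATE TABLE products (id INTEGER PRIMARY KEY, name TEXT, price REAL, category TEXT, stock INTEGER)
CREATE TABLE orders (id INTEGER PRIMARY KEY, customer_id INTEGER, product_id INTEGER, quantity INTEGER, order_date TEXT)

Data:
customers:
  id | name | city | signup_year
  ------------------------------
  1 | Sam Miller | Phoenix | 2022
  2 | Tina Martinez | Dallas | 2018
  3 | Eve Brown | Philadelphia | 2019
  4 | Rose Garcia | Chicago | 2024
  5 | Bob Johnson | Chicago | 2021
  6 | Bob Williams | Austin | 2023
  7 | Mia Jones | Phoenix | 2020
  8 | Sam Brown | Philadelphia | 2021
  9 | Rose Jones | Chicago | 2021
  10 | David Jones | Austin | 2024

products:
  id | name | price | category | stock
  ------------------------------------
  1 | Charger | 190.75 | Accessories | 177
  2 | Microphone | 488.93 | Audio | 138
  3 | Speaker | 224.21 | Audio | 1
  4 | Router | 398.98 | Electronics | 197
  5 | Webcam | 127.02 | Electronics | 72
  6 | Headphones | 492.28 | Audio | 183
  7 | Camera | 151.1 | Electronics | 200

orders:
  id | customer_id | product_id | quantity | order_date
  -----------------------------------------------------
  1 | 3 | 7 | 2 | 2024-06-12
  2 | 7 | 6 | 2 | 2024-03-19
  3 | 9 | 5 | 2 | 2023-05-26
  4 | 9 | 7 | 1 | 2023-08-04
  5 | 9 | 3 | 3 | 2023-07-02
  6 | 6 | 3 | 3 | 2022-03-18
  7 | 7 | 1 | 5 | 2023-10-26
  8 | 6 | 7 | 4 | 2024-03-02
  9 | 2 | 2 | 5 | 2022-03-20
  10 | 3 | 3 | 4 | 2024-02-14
SELECT p.name, COUNT(*) AS n FROM orders c JOIN products p ON c.product_id = p.id GROUP BY p.id, p.name

Execution result:
name | n
Charger | 1
Microphone | 1
Speaker | 3
Webcam | 1
Headphones | 1
Camera | 3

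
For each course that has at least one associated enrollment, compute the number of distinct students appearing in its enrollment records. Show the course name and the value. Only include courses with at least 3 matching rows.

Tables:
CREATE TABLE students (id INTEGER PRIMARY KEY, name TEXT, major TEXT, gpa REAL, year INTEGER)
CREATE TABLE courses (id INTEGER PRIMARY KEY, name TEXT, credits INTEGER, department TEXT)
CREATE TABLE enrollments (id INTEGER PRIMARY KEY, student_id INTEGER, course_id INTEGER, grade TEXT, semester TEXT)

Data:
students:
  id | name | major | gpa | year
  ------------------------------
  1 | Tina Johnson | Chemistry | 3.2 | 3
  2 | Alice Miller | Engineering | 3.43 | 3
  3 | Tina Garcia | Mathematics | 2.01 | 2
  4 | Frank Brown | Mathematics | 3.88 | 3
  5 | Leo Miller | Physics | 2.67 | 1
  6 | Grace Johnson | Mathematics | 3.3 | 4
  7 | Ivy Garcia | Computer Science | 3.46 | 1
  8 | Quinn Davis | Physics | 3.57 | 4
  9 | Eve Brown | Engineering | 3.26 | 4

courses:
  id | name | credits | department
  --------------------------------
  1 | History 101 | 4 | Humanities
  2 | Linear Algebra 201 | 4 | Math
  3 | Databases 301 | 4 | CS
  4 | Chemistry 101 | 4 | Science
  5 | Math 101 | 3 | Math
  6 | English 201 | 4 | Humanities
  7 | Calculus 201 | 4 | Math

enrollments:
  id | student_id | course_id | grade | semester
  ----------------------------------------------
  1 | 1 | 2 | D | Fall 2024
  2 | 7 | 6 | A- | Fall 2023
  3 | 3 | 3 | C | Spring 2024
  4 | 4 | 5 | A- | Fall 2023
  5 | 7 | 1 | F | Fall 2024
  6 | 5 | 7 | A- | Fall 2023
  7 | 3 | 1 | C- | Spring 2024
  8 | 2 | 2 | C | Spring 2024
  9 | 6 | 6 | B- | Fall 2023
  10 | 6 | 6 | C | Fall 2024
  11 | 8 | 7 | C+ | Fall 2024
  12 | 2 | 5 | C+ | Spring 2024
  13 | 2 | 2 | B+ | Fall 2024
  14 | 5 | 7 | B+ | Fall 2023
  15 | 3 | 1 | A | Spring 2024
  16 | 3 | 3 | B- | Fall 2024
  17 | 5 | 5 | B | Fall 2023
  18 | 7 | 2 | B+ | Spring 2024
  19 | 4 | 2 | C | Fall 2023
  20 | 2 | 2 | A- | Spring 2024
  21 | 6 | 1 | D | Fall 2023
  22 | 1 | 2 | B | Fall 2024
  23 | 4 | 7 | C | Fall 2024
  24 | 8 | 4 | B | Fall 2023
SELECT p.name, COUNT(DISTINCT c.student_id) AS distinct_student_count FROM enrollments c JOIN courses p ON c.course_id = p.id GROUP BY p.id, p.name HAVING COUNT(*) >= 3

Execution result:
name | distinct_student_count
History 101 | 3
Linear Algebra 201 | 4
Math 101 | 3
English 201 | 2
Calculus 201 | 3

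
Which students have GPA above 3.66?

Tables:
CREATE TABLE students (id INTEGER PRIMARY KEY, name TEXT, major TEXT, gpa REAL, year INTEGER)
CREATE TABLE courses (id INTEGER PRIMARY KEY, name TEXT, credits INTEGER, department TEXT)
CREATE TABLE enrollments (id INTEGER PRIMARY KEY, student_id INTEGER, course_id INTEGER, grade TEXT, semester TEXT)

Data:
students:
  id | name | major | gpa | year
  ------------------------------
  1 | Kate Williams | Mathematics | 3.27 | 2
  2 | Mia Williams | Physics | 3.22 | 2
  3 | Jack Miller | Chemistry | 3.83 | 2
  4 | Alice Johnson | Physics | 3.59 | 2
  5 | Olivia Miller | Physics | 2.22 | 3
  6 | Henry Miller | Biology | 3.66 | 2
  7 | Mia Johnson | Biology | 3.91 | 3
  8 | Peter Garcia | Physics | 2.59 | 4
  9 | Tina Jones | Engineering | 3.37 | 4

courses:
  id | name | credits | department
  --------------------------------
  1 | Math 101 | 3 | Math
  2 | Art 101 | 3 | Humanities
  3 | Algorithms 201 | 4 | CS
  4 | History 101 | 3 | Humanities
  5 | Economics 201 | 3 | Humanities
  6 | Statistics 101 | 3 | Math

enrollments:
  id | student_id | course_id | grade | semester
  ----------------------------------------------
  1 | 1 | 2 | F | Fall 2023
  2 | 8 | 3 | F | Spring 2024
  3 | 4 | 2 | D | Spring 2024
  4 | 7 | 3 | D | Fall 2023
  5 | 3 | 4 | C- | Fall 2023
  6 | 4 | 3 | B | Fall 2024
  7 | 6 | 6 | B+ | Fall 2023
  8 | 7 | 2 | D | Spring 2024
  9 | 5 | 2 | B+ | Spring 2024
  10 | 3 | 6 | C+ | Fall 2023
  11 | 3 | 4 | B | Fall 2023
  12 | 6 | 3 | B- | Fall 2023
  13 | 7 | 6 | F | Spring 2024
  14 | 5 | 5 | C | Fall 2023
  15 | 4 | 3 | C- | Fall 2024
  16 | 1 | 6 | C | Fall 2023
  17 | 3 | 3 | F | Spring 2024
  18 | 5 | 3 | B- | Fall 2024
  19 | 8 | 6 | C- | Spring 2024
SELECT name, gpa FROM students WHERE gpa > 3.66

Execution result:
name | gpa
Jack Miller | 3.83
Mia Johnson | 3.91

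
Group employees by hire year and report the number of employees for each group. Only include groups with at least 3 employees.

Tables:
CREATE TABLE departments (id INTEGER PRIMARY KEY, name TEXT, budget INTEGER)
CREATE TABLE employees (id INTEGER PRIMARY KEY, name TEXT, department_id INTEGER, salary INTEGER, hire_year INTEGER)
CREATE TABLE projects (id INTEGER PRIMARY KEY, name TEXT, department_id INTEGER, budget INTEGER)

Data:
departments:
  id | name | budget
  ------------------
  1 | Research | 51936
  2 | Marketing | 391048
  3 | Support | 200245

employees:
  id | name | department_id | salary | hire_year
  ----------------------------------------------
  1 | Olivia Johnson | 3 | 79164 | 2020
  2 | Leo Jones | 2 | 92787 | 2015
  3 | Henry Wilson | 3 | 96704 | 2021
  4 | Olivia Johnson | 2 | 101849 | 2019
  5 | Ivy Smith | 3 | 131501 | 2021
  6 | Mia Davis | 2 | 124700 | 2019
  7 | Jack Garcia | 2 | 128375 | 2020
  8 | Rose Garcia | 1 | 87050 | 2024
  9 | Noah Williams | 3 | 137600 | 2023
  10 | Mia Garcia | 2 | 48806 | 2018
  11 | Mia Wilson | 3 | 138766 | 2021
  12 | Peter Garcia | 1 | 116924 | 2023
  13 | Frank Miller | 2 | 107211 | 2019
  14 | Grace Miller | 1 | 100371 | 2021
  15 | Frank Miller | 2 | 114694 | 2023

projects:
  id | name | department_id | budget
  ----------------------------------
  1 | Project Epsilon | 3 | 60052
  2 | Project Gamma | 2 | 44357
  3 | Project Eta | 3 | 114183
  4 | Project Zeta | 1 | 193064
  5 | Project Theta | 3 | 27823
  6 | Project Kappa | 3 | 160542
SELECT hire_year, COUNT(*) AS n FROM employees GROUP BY hire_year HAVING COUNT(*) >= 3

Execution result:
hire_year | n
2019 | 3
2021 | 4
2023 | 3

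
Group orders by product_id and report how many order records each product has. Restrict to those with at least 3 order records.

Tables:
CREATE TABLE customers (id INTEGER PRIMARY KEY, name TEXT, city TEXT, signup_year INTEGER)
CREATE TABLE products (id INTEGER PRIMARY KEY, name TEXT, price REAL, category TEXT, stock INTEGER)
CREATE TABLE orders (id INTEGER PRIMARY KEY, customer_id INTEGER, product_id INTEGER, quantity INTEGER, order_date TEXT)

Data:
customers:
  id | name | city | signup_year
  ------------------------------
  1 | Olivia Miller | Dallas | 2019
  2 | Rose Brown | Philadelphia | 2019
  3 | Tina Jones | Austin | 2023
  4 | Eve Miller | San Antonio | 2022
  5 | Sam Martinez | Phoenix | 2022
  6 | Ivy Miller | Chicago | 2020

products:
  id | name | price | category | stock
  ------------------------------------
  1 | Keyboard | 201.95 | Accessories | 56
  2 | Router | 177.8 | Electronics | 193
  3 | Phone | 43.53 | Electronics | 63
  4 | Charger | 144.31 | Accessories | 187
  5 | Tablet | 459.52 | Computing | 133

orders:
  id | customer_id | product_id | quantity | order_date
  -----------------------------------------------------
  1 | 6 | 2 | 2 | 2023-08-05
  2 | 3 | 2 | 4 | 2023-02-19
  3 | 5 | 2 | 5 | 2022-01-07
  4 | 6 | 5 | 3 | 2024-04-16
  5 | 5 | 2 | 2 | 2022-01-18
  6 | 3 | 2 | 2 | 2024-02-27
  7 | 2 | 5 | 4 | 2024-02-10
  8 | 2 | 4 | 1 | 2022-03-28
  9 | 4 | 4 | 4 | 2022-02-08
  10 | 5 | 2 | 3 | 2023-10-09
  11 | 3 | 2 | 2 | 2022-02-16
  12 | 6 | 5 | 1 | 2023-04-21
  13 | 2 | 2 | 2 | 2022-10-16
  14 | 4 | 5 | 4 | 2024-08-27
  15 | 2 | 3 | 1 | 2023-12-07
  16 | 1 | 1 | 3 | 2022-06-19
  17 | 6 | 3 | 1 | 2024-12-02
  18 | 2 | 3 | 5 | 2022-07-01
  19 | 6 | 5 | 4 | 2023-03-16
SELECT product_id, COUNT(*) AS order_count FROM orders GROUP BY product_id HAVING COUNT(*) >= 3

Execution result:
product_id | order_count
2 | 8
3 | 3
5 | 5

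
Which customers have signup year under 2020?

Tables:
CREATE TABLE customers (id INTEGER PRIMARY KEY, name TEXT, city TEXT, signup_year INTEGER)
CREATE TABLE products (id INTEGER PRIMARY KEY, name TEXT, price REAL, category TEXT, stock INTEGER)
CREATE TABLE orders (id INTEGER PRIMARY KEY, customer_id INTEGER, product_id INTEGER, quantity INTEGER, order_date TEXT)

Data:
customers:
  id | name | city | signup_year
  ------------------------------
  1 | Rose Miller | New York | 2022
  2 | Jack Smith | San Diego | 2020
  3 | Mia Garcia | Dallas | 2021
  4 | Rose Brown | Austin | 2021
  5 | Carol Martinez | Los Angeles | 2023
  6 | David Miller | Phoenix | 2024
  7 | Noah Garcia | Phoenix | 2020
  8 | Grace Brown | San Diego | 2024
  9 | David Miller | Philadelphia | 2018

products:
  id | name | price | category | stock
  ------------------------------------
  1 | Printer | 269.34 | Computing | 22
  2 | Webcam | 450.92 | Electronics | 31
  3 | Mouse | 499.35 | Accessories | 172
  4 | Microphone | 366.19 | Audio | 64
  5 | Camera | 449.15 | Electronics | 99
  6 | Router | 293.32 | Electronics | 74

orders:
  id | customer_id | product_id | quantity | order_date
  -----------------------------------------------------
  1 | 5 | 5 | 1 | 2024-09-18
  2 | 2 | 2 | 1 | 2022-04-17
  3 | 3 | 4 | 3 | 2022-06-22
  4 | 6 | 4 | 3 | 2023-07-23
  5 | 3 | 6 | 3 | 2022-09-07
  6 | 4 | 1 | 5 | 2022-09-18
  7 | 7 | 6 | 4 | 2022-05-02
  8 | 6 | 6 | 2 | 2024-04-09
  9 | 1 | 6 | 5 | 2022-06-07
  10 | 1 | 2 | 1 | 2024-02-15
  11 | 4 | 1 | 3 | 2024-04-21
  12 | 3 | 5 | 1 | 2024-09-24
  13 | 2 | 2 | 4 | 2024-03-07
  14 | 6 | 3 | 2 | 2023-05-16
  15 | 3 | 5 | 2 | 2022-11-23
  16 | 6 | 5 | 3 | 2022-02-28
SELECT name, signup_year FROM customers WHERE signup_year < 2020

Execution result:
name | signup_year
David Miller | 2018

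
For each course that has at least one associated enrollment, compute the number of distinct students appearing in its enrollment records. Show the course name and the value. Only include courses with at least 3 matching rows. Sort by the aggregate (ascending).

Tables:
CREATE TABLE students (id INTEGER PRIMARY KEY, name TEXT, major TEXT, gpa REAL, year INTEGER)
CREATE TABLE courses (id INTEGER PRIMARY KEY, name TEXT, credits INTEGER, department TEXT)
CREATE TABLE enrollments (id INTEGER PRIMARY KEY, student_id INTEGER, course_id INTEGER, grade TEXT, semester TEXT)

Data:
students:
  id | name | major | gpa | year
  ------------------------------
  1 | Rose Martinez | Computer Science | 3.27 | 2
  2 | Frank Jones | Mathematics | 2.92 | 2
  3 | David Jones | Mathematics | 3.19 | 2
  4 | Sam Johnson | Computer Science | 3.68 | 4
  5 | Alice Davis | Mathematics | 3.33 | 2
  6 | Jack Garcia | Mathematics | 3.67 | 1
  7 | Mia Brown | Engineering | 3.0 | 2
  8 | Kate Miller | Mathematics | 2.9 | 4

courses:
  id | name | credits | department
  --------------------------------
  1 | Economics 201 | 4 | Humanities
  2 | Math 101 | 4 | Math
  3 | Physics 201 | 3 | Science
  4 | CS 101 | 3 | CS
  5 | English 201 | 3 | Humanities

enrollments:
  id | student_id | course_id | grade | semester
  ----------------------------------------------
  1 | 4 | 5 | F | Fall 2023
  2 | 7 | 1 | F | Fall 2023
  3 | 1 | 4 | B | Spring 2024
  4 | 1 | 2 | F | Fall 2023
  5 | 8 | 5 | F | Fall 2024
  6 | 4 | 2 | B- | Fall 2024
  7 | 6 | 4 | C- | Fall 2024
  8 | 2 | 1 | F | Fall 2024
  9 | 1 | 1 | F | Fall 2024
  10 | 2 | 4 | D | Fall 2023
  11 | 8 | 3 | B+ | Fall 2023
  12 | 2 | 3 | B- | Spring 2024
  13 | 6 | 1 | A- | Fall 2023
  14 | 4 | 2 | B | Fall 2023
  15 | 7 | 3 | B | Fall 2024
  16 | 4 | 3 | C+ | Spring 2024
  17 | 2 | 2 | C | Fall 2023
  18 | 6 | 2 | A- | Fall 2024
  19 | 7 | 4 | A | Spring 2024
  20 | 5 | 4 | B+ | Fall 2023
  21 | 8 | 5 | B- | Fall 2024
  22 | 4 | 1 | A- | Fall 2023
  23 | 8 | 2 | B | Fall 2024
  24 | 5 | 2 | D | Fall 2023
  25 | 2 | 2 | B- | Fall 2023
SELECT p.name, COUNT(DISTINCT c.student_id) AS distinct_student_count FROM enrollments c JOIN courses p ON c.course_id = p.id GROUP BY p.id, p.name HAVING COUNT(*) >= 3 ORDER BY distinct_student_count ASC

Execution result:
name | distinct_student_count
English 201 | 2
Physics 201 | 4
Economics 201 | 5
CS 101 | 5
Math 101 | 6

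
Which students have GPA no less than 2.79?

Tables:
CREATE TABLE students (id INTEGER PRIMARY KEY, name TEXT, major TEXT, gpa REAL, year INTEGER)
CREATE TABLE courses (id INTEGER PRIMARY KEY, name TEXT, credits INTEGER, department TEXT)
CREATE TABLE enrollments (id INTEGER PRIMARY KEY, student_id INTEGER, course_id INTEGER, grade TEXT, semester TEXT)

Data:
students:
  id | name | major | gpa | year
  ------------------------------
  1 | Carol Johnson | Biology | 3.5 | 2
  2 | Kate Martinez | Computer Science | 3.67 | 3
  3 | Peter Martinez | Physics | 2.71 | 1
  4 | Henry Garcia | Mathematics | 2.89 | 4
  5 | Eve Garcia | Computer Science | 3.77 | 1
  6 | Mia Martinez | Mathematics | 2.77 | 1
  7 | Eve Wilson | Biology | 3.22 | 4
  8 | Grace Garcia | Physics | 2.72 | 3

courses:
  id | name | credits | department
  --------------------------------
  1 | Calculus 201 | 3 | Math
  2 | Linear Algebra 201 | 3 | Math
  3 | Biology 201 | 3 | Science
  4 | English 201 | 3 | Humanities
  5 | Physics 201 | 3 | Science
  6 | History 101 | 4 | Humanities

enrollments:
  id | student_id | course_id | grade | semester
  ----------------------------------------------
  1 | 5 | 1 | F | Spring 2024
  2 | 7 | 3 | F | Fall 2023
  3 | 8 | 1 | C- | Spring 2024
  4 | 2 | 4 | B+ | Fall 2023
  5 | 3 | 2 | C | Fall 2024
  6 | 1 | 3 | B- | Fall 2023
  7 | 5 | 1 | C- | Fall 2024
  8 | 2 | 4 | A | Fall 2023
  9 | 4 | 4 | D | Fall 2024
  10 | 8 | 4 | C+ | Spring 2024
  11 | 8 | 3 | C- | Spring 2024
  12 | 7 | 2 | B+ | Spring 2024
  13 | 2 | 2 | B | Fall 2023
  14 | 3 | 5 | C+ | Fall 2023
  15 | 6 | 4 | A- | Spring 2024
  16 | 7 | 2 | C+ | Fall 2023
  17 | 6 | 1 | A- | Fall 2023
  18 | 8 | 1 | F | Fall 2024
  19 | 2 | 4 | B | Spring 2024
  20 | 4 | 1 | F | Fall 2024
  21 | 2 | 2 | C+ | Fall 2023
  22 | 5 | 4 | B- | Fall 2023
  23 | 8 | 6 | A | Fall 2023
SELECT name, gpa FROM students WHERE gpa >= 2.79

Execution result:
name | gpa
Carol Johnson | 3.50
Kate Martinez | 3.67
Henry Garcia | 2.89
Eve Garcia | 3.77
Eve Wilson | 3.22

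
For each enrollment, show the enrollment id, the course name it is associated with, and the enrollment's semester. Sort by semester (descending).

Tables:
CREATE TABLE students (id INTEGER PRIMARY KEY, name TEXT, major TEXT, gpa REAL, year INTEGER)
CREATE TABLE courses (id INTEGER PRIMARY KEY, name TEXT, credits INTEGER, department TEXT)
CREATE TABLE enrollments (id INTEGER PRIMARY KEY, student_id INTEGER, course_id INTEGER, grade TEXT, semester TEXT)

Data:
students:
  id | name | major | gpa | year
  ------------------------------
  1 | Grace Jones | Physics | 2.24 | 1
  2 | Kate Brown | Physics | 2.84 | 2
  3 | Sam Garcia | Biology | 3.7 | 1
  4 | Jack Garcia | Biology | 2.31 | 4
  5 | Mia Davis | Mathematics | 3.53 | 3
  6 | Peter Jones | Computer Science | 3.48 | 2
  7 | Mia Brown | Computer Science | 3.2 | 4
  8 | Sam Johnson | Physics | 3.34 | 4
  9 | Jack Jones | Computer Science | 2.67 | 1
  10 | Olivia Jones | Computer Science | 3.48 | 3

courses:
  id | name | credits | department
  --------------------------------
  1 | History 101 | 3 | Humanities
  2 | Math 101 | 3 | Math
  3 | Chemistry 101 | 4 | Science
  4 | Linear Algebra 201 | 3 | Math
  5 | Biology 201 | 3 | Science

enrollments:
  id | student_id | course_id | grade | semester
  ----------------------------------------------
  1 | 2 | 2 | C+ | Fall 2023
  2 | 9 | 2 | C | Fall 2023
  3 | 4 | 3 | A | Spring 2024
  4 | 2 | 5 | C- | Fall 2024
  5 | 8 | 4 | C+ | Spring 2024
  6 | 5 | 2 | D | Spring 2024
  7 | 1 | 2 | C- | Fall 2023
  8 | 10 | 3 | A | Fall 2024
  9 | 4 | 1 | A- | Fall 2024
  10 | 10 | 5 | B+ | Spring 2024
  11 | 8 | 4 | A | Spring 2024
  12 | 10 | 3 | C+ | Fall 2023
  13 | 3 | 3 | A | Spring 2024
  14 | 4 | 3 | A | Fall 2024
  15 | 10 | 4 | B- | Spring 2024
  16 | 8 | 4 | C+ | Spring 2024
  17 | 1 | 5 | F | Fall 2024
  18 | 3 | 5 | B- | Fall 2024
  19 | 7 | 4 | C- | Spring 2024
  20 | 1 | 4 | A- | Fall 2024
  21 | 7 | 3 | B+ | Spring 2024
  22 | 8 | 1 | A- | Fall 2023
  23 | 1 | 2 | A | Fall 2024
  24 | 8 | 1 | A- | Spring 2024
SELECT c.id, p.name AS course, c.semester FROM enrollments c JOIN courses p ON c.course_id = p.id ORDER BY c.semester DESC

Execution result:
id | course | semester
3 | Chemistry 101 | Spring 2024
5 | Linear Algebra 201 | Spring 2024
6 | Math 101 | Spring 2024
10 | Biology 201 | Spring 2024
11 | Linear Algebra 201 | Spring 2024
13 | Chemistry 101 | Spring 2024
15 | Linear Algebra 201 | Spring 2024
16 | Linear Algebra 201 | Spring 2024
19 | Linear Algebra 201 | Spring 2024
21 | Chemistry 101 | Spring 2024
24 | History 101 | Spring 2024
4 | Biology 201 | Fall 2024
8 | Chemistry 101 | Fall 2024
9 | History 101 | Fall 2024
14 | Chemistry 101 | Fall 2024
17 | Biology 201 | Fall 2024
18 | Biology 201 | Fall 2024
20 | Linear Algebra 201 | Fall 2024
23 | Math 101 | Fall 2024
1 | Math 101 | Fall 2023
2 | Math 101 | Fall 2023
7 | Math 101 | Fall 2023
12 | Chemistry 101 | Fall 2023
22 | History 101 | Fall 2023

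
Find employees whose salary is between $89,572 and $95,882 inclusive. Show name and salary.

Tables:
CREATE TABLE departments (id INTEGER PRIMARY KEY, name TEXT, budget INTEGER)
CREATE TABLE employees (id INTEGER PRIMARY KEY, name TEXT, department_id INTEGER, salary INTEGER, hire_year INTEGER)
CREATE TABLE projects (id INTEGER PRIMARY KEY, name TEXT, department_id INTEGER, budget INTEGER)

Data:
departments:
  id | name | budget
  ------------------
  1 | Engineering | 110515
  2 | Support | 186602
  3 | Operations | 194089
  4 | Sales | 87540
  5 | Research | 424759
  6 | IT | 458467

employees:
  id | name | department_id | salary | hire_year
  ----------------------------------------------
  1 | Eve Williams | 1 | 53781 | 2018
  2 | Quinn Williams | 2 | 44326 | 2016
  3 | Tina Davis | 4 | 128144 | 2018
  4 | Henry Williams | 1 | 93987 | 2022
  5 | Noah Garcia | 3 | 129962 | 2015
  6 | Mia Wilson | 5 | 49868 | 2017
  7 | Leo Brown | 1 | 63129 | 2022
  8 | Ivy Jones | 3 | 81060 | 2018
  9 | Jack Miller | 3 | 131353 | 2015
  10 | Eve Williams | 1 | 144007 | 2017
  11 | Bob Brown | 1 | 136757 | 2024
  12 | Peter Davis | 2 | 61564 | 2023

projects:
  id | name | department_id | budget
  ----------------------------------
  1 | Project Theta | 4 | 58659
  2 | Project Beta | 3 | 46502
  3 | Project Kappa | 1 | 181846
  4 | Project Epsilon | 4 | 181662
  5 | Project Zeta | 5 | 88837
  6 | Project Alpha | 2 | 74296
SELECT name, salary FROM employees WHERE salary BETWEEN 89572 AND 95882

Execution result:
name | salary
Henry Williams | 93987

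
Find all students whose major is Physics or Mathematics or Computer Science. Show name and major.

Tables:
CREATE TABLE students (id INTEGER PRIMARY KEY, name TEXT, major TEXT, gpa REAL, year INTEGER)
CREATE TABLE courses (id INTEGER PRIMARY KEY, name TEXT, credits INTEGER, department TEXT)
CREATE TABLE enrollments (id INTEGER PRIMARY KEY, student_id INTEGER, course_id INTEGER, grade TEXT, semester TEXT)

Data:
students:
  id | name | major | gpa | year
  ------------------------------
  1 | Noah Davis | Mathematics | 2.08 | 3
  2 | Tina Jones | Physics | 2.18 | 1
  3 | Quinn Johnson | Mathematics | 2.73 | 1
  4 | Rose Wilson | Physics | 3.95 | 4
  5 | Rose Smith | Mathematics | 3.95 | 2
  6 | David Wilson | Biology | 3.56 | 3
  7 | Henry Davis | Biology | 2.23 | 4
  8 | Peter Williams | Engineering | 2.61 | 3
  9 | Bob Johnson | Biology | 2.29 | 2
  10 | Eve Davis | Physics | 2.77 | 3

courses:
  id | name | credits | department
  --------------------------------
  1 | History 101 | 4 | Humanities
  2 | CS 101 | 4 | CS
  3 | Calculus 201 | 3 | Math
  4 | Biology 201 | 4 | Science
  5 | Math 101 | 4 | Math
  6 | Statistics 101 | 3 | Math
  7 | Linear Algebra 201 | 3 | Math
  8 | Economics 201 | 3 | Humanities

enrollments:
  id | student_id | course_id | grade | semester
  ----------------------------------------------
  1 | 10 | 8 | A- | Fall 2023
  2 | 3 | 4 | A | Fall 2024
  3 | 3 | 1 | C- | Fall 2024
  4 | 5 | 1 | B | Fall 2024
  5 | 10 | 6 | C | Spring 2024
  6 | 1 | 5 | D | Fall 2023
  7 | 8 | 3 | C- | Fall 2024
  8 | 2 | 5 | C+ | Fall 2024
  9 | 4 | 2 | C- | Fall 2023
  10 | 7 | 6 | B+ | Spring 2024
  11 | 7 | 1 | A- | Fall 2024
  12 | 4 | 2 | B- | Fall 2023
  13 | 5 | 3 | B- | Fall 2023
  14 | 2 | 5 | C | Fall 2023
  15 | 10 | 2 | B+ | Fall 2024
SELECT name, major FROM students WHERE major IN ('Physics', 'Mathematics', 'Computer Science')

Execution result:
name | major
Noah Davis | Mathematics
Tina Jones | Physics
Quinn Johnson | Mathematics
Rose Wilson | Physics
Rose Smith | Mathematics
Eve Davis | Physics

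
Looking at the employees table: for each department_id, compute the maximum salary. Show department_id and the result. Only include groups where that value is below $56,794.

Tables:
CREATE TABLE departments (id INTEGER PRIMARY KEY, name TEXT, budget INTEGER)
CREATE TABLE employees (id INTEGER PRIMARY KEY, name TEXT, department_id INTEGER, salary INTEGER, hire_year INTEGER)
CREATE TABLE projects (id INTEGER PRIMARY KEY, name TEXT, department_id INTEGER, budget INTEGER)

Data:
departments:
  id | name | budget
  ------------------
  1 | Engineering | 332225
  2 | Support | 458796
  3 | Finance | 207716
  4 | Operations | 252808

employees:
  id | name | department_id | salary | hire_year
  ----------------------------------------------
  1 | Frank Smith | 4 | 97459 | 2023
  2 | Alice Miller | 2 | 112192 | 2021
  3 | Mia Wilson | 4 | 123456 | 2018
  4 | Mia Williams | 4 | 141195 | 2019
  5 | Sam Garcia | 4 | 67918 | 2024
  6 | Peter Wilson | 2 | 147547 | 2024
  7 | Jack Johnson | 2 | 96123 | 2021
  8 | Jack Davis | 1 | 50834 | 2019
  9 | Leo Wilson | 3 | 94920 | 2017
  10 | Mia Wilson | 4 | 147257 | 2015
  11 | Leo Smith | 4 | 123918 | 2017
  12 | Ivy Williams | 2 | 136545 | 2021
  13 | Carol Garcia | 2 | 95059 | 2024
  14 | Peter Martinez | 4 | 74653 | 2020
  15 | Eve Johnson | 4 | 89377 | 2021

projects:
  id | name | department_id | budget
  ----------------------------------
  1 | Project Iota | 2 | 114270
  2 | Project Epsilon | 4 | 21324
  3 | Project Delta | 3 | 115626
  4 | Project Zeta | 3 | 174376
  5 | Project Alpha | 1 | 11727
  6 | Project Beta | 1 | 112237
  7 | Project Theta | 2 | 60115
SELECT department_id, MAX(salary) AS max_salary FROM employees GROUP BY department_id HAVING MAX(salary) < 56794

Execution result:
department_id | max_salary
1 | 50834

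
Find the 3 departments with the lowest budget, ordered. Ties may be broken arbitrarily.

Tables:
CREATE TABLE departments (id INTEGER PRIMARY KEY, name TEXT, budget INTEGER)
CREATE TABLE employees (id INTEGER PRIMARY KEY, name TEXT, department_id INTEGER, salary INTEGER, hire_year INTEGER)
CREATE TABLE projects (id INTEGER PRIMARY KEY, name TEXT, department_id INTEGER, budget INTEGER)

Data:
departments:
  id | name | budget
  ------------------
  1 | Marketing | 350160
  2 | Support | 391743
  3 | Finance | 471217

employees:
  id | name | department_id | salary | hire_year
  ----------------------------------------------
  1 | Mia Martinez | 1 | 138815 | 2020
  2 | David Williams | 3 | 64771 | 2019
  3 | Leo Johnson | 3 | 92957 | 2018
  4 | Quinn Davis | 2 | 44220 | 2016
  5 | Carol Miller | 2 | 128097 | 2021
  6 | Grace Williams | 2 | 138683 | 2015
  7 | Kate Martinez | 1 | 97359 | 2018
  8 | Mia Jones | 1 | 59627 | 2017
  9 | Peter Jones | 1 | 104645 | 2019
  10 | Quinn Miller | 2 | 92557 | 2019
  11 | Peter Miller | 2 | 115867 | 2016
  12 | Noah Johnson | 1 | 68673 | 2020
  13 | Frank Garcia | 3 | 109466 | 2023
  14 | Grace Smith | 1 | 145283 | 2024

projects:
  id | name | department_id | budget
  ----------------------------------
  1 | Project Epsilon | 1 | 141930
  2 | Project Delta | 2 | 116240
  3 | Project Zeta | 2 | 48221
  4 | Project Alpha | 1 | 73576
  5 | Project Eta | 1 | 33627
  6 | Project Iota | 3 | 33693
SELECT name, budget FROM departments ORDER BY budget ASC LIMIT 3

Execution result:
name | budget
Marketing | 350160
Support | 391743
Finance | 471217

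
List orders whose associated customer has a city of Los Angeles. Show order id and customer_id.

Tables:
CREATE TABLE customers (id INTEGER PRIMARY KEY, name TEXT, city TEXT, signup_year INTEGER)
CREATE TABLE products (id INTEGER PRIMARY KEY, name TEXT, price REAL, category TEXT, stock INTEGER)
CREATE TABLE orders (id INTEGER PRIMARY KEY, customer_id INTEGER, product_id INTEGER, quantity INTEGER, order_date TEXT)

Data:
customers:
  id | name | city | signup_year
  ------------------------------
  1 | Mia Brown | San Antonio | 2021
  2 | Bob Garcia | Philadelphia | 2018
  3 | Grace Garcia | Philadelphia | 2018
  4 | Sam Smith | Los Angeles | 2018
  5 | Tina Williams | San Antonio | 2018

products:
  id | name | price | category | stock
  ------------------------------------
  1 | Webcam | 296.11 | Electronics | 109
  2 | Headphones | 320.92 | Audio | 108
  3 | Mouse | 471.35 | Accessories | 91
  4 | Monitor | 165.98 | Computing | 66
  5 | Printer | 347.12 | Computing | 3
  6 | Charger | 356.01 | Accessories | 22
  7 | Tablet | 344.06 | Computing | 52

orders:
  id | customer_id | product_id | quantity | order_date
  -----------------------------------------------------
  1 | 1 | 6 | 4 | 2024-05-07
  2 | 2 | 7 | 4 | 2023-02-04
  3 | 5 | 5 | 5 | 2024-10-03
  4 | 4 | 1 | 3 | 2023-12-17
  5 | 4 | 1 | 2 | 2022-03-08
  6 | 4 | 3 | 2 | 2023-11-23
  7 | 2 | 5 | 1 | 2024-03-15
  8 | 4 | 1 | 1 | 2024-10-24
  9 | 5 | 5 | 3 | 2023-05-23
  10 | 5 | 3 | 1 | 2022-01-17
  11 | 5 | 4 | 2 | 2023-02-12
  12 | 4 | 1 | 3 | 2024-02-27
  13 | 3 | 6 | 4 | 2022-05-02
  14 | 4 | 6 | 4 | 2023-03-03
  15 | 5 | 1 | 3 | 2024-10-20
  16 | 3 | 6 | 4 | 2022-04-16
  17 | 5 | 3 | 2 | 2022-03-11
SELECT id, customer_id FROM orders WHERE customer_id IN (SELECT id FROM customers WHERE city = 'Los Angeles')

Execution result:
id | customer_id
4 | 4
5 | 4
6 | 4
8 | 4
12 | 4
14 | 4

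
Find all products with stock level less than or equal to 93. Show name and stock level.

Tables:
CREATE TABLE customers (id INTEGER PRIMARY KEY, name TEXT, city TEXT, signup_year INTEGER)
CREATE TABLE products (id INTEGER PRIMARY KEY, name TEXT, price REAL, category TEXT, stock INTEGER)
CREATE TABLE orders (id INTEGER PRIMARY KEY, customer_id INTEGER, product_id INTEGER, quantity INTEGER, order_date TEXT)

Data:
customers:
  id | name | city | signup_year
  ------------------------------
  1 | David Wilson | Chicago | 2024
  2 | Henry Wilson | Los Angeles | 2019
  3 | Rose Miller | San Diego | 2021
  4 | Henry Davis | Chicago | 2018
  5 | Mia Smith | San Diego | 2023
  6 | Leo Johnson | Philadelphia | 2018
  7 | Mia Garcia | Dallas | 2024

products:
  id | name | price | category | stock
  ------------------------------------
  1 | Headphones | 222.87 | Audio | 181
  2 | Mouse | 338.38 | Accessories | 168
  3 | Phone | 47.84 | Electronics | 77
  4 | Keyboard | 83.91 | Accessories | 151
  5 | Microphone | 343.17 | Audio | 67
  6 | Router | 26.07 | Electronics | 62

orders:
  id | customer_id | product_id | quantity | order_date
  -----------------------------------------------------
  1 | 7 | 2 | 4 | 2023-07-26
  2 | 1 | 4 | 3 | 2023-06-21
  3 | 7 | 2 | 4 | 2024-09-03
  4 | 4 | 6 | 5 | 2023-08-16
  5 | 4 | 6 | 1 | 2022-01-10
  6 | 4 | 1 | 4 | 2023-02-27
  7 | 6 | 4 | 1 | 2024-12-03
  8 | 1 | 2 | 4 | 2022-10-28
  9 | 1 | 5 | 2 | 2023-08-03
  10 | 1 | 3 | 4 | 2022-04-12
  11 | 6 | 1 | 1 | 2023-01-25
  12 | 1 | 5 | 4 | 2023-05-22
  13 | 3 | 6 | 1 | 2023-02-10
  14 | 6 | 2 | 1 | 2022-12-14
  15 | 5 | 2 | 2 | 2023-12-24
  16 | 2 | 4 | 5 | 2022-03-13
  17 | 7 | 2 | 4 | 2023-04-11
SELECT name, stock FROM products WHERE stock <= 93

Execution result:
name | stock
Phone | 77
Microphone | 67
Router | 62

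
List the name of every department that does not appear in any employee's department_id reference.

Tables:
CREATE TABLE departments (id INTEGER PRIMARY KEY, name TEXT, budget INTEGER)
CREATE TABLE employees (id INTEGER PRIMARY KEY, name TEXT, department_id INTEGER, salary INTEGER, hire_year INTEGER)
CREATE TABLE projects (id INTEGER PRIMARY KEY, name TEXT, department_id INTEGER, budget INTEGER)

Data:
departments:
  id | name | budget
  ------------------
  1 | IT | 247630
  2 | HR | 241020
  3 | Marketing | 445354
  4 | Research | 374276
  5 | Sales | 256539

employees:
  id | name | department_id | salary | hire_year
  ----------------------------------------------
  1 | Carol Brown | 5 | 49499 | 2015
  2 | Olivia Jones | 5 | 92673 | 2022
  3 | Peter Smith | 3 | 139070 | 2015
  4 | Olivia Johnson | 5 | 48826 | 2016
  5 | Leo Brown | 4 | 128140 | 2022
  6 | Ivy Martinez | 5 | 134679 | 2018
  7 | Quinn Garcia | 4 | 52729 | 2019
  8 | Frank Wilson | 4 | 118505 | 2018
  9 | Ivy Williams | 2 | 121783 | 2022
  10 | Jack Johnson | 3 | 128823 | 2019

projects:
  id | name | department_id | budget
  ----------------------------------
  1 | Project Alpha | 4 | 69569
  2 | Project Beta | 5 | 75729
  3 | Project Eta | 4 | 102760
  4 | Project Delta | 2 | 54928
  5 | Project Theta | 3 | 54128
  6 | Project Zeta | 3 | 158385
SELECT p.name FROM departments p LEFT JOIN employees c ON c.department_id = p.id WHERE c.id IS NULL

Execution result:
IT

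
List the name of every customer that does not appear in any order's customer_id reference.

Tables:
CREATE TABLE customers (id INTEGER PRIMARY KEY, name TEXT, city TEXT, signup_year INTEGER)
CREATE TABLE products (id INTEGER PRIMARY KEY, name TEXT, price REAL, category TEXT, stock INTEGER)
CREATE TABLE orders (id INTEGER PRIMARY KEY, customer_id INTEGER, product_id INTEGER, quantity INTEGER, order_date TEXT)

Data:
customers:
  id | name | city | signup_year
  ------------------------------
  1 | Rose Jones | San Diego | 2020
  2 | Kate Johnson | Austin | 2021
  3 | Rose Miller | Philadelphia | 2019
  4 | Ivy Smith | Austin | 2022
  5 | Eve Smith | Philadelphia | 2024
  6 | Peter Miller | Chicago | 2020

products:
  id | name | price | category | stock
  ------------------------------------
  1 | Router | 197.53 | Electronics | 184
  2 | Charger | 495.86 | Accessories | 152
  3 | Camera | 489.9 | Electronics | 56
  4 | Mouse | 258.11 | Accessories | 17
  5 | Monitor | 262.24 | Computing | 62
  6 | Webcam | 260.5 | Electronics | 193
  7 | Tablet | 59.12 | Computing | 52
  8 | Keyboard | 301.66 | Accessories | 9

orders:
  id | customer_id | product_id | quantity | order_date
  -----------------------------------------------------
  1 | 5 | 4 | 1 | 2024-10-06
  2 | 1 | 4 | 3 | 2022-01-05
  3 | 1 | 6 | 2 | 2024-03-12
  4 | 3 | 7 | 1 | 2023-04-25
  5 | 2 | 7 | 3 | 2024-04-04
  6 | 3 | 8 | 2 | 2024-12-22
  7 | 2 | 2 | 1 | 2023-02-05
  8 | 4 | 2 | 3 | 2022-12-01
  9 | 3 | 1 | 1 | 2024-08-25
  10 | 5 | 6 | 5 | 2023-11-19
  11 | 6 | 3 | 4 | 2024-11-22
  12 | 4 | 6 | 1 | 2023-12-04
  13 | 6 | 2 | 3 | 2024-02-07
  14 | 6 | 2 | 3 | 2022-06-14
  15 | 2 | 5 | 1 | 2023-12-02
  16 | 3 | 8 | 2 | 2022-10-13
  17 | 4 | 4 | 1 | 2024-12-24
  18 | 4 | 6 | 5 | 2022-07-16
SELECT p.name FROM customers p LEFT JOIN orders c ON c.customer_id = p.id WHERE c.id IS NULL

Execution result:
(no rows)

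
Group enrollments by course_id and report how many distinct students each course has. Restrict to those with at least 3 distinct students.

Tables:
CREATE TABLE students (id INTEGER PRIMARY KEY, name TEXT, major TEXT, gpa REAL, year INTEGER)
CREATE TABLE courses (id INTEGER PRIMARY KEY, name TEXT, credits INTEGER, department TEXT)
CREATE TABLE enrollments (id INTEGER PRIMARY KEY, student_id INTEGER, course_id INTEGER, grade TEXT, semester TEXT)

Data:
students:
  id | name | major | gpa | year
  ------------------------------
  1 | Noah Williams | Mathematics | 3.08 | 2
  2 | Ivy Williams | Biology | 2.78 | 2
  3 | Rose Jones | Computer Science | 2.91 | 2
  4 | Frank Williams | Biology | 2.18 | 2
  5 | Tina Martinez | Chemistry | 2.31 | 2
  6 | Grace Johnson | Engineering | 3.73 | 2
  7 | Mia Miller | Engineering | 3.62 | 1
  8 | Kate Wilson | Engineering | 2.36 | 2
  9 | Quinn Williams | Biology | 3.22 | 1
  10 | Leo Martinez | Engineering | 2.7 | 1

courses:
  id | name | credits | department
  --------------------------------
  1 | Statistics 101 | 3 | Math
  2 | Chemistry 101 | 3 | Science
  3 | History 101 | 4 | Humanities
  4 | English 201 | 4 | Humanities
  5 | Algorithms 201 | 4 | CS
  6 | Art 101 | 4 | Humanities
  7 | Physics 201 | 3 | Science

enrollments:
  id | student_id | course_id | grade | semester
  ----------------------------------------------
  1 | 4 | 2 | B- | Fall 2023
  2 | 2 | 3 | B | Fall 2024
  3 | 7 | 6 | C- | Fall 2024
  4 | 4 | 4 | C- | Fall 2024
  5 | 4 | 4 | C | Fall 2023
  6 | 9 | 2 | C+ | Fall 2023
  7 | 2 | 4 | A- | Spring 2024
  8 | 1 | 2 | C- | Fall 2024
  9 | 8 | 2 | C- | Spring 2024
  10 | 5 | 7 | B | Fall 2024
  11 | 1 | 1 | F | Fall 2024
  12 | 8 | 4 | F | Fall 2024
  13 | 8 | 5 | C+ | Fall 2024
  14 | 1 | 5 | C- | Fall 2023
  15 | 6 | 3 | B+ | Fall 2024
SELECT course_id, COUNT(DISTINCT student_id) AS distinct_student_count FROM enrollments GROUP BY course_id HAVING COUNT(DISTINCT student_id) >= 3

Execution result:
course_id | distinct_student_count
2 | 4
4 | 3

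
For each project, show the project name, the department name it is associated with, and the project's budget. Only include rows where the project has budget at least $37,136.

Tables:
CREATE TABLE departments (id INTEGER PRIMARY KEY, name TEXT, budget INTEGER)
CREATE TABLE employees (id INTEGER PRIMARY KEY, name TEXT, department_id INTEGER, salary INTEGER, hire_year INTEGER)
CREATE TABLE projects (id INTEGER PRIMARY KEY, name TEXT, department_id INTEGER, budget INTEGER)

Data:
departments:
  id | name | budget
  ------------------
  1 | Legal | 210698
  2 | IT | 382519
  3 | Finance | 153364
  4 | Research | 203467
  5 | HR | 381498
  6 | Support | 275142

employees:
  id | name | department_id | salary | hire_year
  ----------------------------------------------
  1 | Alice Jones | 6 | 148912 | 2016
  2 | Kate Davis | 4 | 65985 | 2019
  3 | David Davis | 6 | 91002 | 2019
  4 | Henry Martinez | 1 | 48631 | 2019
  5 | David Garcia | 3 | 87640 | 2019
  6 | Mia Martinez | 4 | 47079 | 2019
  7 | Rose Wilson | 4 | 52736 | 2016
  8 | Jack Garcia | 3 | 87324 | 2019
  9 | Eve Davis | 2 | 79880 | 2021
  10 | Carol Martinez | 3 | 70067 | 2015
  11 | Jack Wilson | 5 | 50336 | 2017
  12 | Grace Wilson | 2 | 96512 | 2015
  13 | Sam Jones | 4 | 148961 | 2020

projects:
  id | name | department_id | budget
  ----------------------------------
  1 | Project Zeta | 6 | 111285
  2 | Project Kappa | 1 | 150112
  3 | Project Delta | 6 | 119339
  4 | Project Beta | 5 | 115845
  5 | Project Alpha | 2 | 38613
SELECT c.name, p.name AS department, c.budget FROM projects c JOIN departments p ON c.department_id = p.id WHERE c.budget >= 37136

Execution result:
name | department | budget
Project Zeta | Support | 111285
Project Kappa | Legal | 150112
Project Delta | Support | 119339
Project Beta | HR | 115845
Project Alpha | IT | 38613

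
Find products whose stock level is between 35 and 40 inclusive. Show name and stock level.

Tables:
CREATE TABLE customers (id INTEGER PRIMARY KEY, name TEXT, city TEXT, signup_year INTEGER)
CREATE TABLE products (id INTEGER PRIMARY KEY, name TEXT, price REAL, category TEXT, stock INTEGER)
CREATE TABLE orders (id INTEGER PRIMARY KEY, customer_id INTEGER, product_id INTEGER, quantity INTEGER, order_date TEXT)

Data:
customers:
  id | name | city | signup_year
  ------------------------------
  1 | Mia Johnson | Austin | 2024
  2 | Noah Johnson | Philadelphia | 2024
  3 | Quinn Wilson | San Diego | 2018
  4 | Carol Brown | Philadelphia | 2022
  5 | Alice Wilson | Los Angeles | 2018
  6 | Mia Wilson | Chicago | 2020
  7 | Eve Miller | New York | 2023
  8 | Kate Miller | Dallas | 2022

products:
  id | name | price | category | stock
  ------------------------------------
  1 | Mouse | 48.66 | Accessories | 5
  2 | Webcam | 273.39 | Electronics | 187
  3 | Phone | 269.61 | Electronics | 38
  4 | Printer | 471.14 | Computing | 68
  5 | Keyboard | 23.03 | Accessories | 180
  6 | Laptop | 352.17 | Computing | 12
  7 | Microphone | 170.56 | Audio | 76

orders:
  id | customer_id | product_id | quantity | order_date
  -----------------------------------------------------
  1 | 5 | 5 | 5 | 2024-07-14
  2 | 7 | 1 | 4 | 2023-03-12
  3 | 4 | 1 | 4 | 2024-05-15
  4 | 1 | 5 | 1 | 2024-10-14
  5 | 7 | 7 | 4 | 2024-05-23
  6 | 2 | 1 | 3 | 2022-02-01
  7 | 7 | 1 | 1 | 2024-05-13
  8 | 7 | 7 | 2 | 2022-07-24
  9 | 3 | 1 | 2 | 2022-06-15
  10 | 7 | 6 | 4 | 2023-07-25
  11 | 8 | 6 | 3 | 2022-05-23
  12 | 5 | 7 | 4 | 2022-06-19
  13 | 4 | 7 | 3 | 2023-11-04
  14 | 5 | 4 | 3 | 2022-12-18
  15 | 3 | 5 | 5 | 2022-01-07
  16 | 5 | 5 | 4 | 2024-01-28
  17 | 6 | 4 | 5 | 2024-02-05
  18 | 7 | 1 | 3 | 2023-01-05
SELECT name, stock FROM products WHERE stock BETWEEN 35 AND 40

Execution result:
name | stock
Phone | 38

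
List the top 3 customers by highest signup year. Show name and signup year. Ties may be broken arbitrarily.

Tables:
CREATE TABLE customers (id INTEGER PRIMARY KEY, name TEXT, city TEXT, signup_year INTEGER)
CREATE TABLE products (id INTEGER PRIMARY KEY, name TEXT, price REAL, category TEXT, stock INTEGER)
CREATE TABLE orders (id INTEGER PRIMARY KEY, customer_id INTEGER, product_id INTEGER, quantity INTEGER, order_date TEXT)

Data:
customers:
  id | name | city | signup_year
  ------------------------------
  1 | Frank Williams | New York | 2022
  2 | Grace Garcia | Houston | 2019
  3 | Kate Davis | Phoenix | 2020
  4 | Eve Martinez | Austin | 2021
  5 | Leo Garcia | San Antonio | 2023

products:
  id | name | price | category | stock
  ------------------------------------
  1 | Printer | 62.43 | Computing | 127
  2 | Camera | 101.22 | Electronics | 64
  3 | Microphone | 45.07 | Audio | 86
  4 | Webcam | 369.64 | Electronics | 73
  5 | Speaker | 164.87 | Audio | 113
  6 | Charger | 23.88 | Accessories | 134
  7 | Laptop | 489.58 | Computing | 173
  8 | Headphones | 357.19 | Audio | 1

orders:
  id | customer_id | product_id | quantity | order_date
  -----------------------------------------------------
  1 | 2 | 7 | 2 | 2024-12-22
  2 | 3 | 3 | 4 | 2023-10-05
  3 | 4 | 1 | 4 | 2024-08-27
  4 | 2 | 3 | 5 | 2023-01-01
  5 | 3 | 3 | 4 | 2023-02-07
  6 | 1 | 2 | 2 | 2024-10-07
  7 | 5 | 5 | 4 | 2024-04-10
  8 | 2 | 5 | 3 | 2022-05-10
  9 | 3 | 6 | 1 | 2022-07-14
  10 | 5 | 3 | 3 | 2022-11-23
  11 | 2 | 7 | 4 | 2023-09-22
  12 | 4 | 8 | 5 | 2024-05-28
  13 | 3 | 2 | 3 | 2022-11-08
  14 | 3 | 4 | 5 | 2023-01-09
SELECT name, signup_year FROM customers ORDER BY signup_year DESC LIMIT 3

Execution result:
name | signup_year
Leo Garcia | 2023
Frank Williams | 2022
Eve Martinez | 2021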